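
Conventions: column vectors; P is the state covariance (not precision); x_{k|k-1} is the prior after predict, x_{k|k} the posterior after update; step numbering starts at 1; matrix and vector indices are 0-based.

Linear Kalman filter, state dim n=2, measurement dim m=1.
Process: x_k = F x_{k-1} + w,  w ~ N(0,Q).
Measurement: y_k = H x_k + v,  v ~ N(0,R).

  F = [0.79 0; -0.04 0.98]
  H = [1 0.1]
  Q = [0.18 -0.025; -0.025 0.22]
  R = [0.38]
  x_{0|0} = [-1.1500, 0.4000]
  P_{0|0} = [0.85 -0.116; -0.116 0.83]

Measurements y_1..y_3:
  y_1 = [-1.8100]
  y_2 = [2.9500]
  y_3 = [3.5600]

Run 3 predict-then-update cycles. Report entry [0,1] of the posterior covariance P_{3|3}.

step 1: x^-=[-0.9085, 0.4380]  P^-=[0.7105 -0.1417; -0.1417 1.0276]  S=[1.0724]  K=[0.6493; -0.0363]  nu=[-0.9453]  x^+=[-1.5223, 0.4723]  P^+=[0.2584 -0.1164; -0.1164 1.0262]
step 2: x^-=[-1.2026, 0.5237]  P^-=[0.3412 -0.1233; -0.1233 1.2151]  S=[0.7087]  K=[0.4641; -0.0025]  nu=[4.1002]  x^+=[0.7003, 0.5135]  P^+=[0.1886 -0.1225; -0.1225 1.2151]
step 3: x^-=[0.5532, 0.4752]  P^-=[0.2977 -0.1258; -0.1258 1.3969]  S=[0.6665]  K=[0.4278; 0.0209]  nu=[2.9593]  x^+=[1.8192, 0.5370]  P^+=[0.1757 -0.1317; -0.1317 1.3966]

P_post[0,1] = -0.1317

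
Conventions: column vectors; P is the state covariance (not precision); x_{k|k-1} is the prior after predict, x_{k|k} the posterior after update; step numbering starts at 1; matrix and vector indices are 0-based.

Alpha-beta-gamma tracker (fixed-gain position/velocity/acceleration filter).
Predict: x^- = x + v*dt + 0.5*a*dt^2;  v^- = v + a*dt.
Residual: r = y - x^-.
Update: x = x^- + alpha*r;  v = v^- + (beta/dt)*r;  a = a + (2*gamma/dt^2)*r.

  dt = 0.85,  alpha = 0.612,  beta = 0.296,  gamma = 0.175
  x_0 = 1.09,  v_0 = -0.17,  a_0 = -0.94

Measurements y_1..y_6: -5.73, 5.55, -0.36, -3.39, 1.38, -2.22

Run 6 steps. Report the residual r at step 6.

step 1: x_pred=0.6059  r=-6.3359  x^+=-3.2717  v^+=-3.1754  a^+=-4.0093
step 2: x_pred=-7.4191  r=12.9691  x^+=0.5180  v^+=-2.0670  a^+=2.2733
step 3: x_pred=-0.4177  r=0.0577  x^+=-0.3824  v^+=-0.1146  a^+=2.3013
step 4: x_pred=0.3515  r=-3.7415  x^+=-1.9383  v^+=0.5386  a^+=0.4888
step 5: x_pred=-1.3039  r=2.6839  x^+=0.3386  v^+=1.8887  a^+=1.7889
step 6: x_pred=2.5902  r=-4.8102  x^+=-0.3536  v^+=1.7342  a^+=-0.5413

resid = -4.8102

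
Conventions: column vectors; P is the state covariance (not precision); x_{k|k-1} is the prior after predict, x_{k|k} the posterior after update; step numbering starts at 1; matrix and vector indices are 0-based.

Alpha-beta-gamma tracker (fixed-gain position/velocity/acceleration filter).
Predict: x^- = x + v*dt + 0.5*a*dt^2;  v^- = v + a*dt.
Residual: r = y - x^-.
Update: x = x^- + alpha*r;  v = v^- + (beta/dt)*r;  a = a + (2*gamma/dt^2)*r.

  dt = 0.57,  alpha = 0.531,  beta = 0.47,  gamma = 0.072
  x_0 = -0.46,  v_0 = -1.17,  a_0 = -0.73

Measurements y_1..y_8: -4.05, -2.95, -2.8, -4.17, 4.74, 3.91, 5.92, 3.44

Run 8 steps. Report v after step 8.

step 1: x_pred=-1.2455  r=-2.8045  x^+=-2.7347  v^+=-3.8986  a^+=-1.9730
step 2: x_pred=-5.2774  r=2.3274  x^+=-4.0415  v^+=-3.1041  a^+=-0.9415
step 3: x_pred=-5.9638  r=3.1638  x^+=-4.2838  v^+=-1.0320  a^+=0.4608
step 4: x_pred=-4.7972  r=0.6272  x^+=-4.4642  v^+=-0.2522  a^+=0.7388
step 5: x_pred=-4.4879  r=9.2279  x^+=0.4121  v^+=7.7779  a^+=4.8287
step 6: x_pred=5.6300  r=-1.7200  x^+=4.7167  v^+=9.1121  a^+=4.0664
step 7: x_pred=10.5711  r=-4.6511  x^+=8.1014  v^+=7.5948  a^+=2.0050
step 8: x_pred=12.7561  r=-9.3161  x^+=7.8092  v^+=1.0559  a^+=-2.1241

v_post = 1.0559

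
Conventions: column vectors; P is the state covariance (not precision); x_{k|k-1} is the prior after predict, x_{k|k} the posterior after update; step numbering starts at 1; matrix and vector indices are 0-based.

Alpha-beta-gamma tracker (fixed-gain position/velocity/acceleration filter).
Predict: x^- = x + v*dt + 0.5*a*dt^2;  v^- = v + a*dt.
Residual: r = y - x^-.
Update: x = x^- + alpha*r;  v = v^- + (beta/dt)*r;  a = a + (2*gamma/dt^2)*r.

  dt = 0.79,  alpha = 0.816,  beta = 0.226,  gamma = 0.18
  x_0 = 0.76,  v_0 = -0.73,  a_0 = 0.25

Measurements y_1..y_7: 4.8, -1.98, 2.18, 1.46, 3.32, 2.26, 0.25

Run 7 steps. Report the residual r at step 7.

resid = -2.6418

step 1: x_pred=0.2613  r=4.5387  x^+=3.9649  v^+=0.7659  a^+=2.8681
step 2: x_pred=5.4649  r=-7.4449  x^+=-0.6101  v^+=0.9019  a^+=-1.4264
step 3: x_pred=-0.3428  r=2.5228  x^+=1.7158  v^+=0.4967  a^+=0.0288
step 4: x_pred=2.1172  r=-0.6572  x^+=1.5809  v^+=0.3315  a^+=-0.3503
step 5: x_pred=1.7335  r=1.5865  x^+=3.0281  v^+=0.5086  a^+=0.5649
step 6: x_pred=3.6061  r=-1.3461  x^+=2.5077  v^+=0.5698  a^+=-0.2116
step 7: x_pred=2.8918  r=-2.6418  x^+=0.7361  v^+=-0.3532  a^+=-1.7355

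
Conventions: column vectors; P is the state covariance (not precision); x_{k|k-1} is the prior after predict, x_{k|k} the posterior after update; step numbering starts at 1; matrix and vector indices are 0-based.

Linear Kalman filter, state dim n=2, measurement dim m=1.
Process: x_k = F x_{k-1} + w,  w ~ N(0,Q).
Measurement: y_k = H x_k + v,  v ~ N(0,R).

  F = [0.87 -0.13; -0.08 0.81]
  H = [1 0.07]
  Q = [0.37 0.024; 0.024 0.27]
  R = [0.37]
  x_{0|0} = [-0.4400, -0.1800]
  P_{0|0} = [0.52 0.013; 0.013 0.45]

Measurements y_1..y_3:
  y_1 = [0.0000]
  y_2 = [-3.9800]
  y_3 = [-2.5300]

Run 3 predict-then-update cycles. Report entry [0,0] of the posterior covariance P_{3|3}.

step 1: x^-=[-0.3594, -0.1106]  P^-=[0.7683 -0.0503; -0.0503 0.5669]  S=[1.1340]  K=[0.6744; -0.0093]  nu=[0.3671]  x^+=[-0.1118, -0.1140]  P^+=[0.2525 -0.0431; -0.0431 0.5668]
step 2: x^-=[-0.0825, -0.0834]  P^-=[0.5805 -0.0841; -0.0841 0.6491]  S=[0.9419]  K=[0.6100; -0.0411]  nu=[-3.8917]  x^+=[-2.4566, 0.0764]  P^+=[0.2300 -0.0605; -0.0605 0.6475]
step 3: x^-=[-2.1471, 0.2584]  P^-=[0.5687 -0.1035; -0.1035 0.7041]  S=[0.9276]  K=[0.6052; -0.0584]  nu=[-0.4009]  x^+=[-2.3898, 0.2818]  P^+=[0.2289 -0.0707; -0.0707 0.7010]

P_post[0,0] = 0.2289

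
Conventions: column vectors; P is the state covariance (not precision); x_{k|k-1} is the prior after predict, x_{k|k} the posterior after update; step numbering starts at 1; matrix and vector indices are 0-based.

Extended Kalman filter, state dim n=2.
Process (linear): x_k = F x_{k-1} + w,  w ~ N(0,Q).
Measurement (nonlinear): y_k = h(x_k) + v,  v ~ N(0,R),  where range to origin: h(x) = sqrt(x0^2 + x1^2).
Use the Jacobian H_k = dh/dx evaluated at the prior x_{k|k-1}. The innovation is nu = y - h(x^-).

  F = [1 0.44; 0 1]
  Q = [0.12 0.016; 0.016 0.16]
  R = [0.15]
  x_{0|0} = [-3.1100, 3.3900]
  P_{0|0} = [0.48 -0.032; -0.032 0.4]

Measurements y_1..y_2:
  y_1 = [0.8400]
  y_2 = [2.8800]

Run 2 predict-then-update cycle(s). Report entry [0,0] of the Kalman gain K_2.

step 1: x^-=[-1.6184, 3.3900]  P^-=[0.6493 0.1600; 0.1600 0.5600]  H_jac=[-0.4308 0.9024]  S=[0.6022]  K=[-0.2248; 0.7248]  nu=[-2.9165]  x^+=[-0.9629, 1.2762]  P^+=[0.6189 0.2581; 0.2581 0.2437]
step 2: x^-=[-0.4014, 1.2762]  P^-=[1.0132 0.3813; 0.3813 0.4037]  H_jac=[-0.3000 0.9539]  S=[0.3903]  K=[0.1531; 0.6936]  nu=[1.5422]  x^+=[-0.1652, 2.3458]  P^+=[1.0040 0.3399; 0.3399 0.2160]

K[0,0] = 0.1531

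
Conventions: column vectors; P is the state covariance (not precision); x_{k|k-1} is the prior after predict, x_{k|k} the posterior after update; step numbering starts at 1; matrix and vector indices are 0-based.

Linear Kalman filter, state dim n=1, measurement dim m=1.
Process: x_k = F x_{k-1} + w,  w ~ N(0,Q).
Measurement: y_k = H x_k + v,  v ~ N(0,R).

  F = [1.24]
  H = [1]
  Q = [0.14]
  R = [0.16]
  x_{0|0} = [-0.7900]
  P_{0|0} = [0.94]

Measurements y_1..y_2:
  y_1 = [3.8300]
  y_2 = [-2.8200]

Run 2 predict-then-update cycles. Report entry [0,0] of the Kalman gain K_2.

K[0,0] = 0.6943

step 1: x^-=[-0.9796]  P^-=[1.5853]  S=[1.7453]  K=[0.9083]  nu=[4.8096]  x^+=[3.3891]  P^+=[0.1453]
step 2: x^-=[4.2025]  P^-=[0.3635]  S=[0.5235]  K=[0.6943]  nu=[-7.0225]  x^+=[-0.6735]  P^+=[0.1111]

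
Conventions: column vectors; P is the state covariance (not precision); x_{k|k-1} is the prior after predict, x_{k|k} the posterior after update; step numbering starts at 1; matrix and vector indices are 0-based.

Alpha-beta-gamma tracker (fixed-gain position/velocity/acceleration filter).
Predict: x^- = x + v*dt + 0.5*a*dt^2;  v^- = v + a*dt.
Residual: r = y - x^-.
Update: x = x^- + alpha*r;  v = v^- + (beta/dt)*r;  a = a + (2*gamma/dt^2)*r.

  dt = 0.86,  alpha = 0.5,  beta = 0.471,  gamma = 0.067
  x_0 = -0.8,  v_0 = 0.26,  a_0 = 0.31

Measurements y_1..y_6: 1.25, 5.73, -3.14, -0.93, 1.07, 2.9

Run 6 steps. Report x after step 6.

x_post = 0.3084

step 1: x_pred=-0.4618  r=1.7118  x^+=0.3941  v^+=1.4641  a^+=0.6201
step 2: x_pred=1.8826  r=3.8474  x^+=3.8063  v^+=4.1045  a^+=1.3172
step 3: x_pred=7.8233  r=-10.9633  x^+=2.3416  v^+=-0.7670  a^+=-0.6691
step 4: x_pred=1.4346  r=-2.3646  x^+=0.2523  v^+=-2.6374  a^+=-1.0975
step 5: x_pred=-2.4218  r=3.4918  x^+=-0.6759  v^+=-1.6690  a^+=-0.4649
step 6: x_pred=-2.2831  r=5.1831  x^+=0.3084  v^+=0.7699  a^+=0.4742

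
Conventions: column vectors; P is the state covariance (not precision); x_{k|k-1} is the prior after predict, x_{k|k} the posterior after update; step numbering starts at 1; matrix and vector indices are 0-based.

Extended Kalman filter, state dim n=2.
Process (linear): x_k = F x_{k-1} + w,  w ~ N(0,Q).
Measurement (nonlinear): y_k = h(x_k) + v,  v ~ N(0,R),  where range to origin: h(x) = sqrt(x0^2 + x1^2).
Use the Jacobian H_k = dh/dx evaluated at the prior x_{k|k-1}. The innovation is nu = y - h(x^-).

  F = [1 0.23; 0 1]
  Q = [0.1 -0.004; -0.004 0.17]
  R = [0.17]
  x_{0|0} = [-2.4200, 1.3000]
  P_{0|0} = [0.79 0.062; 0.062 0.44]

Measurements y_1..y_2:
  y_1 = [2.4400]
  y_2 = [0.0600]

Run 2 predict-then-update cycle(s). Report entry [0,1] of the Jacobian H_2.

H_jac[0,1] = 0.5857

step 1: x^-=[-2.1210, 1.3000]  P^-=[0.9418 0.1592; 0.1592 0.6100]  H_jac=[-0.8526 0.5226]  S=[0.8793]  K=[-0.8186; 0.2082]  nu=[-0.0477]  x^+=[-2.0820, 1.2901]  P^+=[0.3526 0.3090; 0.3090 0.5719]
step 2: x^-=[-1.7852, 1.2901]  P^-=[0.6250 0.4366; 0.4366 0.7419]  H_jac=[-0.8105 0.5857]  S=[0.4206]  K=[-0.5965; 0.1918]  nu=[-2.1426]  x^+=[-0.5072, 0.8790]  P^+=[0.4754 0.4847; 0.4847 0.7264]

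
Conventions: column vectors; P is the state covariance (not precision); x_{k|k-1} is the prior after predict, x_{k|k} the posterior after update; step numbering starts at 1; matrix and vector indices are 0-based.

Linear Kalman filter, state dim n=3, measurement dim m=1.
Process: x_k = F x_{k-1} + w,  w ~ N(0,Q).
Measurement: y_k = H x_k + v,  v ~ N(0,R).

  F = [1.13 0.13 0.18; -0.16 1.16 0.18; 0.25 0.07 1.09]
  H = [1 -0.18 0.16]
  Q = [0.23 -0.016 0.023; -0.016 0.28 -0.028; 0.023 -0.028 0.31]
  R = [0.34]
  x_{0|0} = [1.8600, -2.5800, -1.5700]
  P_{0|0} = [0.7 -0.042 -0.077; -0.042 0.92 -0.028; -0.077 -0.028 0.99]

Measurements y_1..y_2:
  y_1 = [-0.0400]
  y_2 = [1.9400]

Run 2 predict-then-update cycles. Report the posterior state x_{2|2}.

x_post = [0.7456, -3.7868, -1.2817]

step 1: x^-=[1.4838, -3.5730, -1.4269]  P^-=[1.1265 -0.0459 0.3160; -0.0459 1.5763 0.1754; 0.3160 0.1754 1.4868]  S=[1.6632]  K=[0.7127; -0.1813; 0.3141]  nu=[-1.9386]  x^+=[0.1022, -3.2215, -2.0358]  P^+=[0.2817 0.1690 -0.0562; 0.1690 1.5216 0.2701; -0.0562 0.2701 1.3227]
step 2: x^-=[-0.6698, -4.1197, -2.4190]  P^-=[0.6977 0.4763 0.3647; 0.4763 2.4309 0.7432; 0.3647 0.7432 1.9231]  S=[1.0682]  K=[0.6276; 0.1476; 0.5043]  nu=[2.2553]  x^+=[0.7456, -3.7868, -1.2817]  P^+=[0.2770 0.3774 0.0267; 0.3774 2.4076 0.6637; 0.0267 0.6637 1.6515]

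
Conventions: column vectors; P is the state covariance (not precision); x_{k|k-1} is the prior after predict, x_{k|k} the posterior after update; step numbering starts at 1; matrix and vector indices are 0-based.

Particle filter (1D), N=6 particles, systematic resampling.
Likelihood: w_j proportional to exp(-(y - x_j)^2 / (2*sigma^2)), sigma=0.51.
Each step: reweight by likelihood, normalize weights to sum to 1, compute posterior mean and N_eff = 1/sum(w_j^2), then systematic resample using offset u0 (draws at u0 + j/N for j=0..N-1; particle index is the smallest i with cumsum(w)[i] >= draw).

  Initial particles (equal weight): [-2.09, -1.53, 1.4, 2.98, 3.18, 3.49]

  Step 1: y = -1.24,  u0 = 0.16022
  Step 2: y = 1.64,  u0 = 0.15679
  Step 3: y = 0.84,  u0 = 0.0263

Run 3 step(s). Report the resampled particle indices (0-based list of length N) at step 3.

resampled_idx = [0, 1, 2, 3, 4, 5]

step 1: w=[0.2267, 0.7733, 0.0000, 0.0000, 0.0000, 0.0000]  mean=-1.6569  Neff=1.5398  idx=[0, 1, 1, 1, 1, 1]
step 2: w=[0.0001, 0.2000, 0.2000, 0.2000, 0.2000, 0.2000]  mean=-1.5301  Neff=5.0012  idx=[1, 2, 3, 4, 5, 5]
step 3: w=[0.1667, 0.1667, 0.1667, 0.1667, 0.1667, 0.1667]  mean=-1.5300  Neff=6.0000  idx=[0, 1, 2, 3, 4, 5]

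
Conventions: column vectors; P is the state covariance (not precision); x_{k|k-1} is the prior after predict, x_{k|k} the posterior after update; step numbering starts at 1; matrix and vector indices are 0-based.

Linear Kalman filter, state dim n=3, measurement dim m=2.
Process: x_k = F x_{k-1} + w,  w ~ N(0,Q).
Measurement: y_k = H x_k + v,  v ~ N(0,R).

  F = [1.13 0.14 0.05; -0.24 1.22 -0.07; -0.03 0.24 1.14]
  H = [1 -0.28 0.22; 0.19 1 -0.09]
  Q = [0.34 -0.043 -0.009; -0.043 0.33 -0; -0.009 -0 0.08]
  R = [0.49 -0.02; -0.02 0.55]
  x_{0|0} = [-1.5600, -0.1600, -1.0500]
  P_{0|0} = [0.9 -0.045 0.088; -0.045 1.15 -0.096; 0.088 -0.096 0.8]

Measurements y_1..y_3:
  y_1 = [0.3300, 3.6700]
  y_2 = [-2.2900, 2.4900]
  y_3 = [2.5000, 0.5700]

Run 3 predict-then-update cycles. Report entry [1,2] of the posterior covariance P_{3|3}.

step 1: x^-=[-1.8377, 0.2527, -1.1886]  P^-=[1.5081 -0.1669 0.1295; -0.1669 2.1431 0.1278; 0.1295 0.1278 1.1288]  S=[2.3555 -0.4888; -0.4888 2.6659]  K=[0.7075 0.1702; -0.1562 0.7591; 0.1551 0.0475]  nu=[2.4999, 3.6595]  x^+=[0.5541, 2.6401, -0.6272]  P^+=[0.3695 -0.0016 -0.1212; -0.0016 0.4338 0.1426; -0.1212 0.1426 1.0734]
step 2: x^-=[0.9643, 3.1319, -0.0979]  P^-=[0.8108 -0.0567 -0.0776; -0.0567 0.9747 0.2731; -0.0776 0.2731 1.5866]  S=[1.4179 -0.1533; -0.1533 1.4987]  K=[0.5849 0.1294; -0.1237 0.6141; 0.1475 0.0922]  nu=[-2.3559, -0.8339]  x^+=[-0.5216, 2.9113, -0.5222]  P^+=[0.3237 -0.0206 -0.2066; -0.0206 0.3645 0.2262; -0.2066 0.2262 1.5473]
step 3: x^-=[-0.2080, 3.7135, 0.1190]  P^-=[0.7377 -0.0713 -0.1521; -0.0713 0.8652 0.3545; -0.1521 0.3545 2.2503]  S=[1.3337 -0.1399; -0.1399 1.3744]  K=[0.5552 0.1166; -0.1153 0.5847; 0.1942 0.1093]  nu=[3.7216, -3.0932]  x^+=[1.4975, 1.4757, 0.5037]  P^+=[0.3260 -0.0361 -0.3017; -0.0361 0.3587 0.3106; -0.3017 0.3106 2.1895]

P_post[1,2] = 0.3106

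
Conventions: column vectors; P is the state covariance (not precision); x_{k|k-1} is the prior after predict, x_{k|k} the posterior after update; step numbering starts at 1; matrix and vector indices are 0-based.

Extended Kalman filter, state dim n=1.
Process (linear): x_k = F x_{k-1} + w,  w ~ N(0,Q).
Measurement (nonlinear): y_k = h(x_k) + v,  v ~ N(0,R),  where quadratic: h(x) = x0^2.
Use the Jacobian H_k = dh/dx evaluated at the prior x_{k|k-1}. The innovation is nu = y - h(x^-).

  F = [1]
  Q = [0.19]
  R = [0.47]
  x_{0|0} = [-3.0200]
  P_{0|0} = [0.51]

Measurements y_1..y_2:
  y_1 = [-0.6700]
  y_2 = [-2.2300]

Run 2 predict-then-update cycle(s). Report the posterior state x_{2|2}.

x_post = [-0.2644]

step 1: x^-=[-3.0200]  P^-=[0.7000]  H_jac=[-6.0400]  S=[26.0071]  K=[-0.1626]  nu=[-9.7904]  x^+=[-1.4284]  P^+=[0.0127]
step 2: x^-=[-1.4284]  P^-=[0.2027]  H_jac=[-2.8567]  S=[2.1238]  K=[-0.2726]  nu=[-4.2702]  x^+=[-0.2644]  P^+=[0.0448]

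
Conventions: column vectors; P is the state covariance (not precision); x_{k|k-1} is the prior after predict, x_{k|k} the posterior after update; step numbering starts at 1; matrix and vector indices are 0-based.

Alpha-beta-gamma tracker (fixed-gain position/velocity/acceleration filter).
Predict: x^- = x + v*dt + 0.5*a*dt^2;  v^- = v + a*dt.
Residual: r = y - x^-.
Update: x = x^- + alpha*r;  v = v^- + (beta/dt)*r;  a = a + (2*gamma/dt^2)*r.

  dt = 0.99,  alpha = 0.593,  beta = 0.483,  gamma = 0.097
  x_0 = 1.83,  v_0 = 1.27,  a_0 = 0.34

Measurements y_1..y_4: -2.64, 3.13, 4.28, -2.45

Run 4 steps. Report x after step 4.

step 1: x_pred=3.2539  r=-5.8939  x^+=-0.2412  v^+=-1.2689  a^+=-0.8266
step 2: x_pred=-1.9025  r=5.0325  x^+=1.0818  v^+=0.3680  a^+=0.1695
step 3: x_pred=1.5291  r=2.7509  x^+=3.1604  v^+=1.8779  a^+=0.7140
step 4: x_pred=5.3694  r=-7.8194  x^+=0.7325  v^+=-1.2302  a^+=-0.8338

x_post = 0.7325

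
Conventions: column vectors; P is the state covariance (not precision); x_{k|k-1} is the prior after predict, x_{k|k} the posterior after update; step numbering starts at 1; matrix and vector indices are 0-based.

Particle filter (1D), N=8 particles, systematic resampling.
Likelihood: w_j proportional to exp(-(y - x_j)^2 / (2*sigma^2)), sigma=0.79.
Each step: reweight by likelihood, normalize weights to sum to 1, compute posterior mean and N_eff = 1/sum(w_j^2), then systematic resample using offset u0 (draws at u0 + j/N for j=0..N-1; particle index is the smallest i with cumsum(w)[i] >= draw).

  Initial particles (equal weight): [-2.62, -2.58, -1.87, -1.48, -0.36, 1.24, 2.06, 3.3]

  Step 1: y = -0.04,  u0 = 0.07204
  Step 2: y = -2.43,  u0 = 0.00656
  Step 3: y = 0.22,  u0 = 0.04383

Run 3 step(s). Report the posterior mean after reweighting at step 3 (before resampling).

step 1: w=[0.0032, 0.0038, 0.0459, 0.1276, 0.6189, 0.1808, 0.0196, 0.0001]  mean=-0.2510  Neff=2.3013  idx=[3, 4, 4, 4, 4, 4, 5, 5]
step 2: w=[0.7503, 0.0499, 0.0499, 0.0499, 0.0499, 0.0499, 0.0000, 0.0000]  mean=-1.2002  Neff=1.7379  idx=[0, 0, 0, 0, 0, 0, 1, 3]
step 3: w=[0.0466, 0.0466, 0.0466, 0.0466, 0.0466, 0.0466, 0.3603, 0.3603]  mean=-0.6730  Neff=3.6682  idx=[0, 3, 6, 6, 6, 7, 7, 7]

post_mean = -0.6730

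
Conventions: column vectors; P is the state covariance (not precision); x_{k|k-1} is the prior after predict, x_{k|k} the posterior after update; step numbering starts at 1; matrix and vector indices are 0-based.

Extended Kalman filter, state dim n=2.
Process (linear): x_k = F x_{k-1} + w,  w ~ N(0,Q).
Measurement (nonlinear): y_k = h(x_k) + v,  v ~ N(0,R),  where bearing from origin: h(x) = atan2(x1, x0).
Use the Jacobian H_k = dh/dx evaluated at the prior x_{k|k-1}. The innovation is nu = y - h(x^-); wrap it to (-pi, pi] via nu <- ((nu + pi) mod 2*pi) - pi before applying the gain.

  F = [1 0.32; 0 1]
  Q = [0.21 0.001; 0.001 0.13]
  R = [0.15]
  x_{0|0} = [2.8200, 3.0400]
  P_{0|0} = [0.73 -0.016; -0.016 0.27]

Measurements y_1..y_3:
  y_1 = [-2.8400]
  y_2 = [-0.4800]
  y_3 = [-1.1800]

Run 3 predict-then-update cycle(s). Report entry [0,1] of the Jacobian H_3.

H_jac[0,1] = 0.1243

step 1: x^-=[3.7928, 3.0400]  P^-=[0.9574 0.0714; 0.0714 0.4000]  H_jac=[-0.1287 0.1605]  S=[0.1732]  K=[-0.6450; 0.3177]  nu=[2.7675]  x^+=[2.0077, 3.9192]  P^+=[0.8853 0.1069; 0.1069 0.3825]
step 2: x^-=[3.2618, 3.9192]  P^-=[1.2029 0.2303; 0.2303 0.5125]  H_jac=[-0.1507 0.1255]  S=[0.1767]  K=[-0.8627; 0.1674]  nu=[-1.3567]  x^+=[4.4323, 3.6920]  P^+=[1.0714 0.2558; 0.2558 0.5076]
step 3: x^-=[5.6137, 3.6920]  P^-=[1.4971 0.4192; 0.4192 0.6376]  H_jac=[-0.0818 0.1243]  S=[0.1613]  K=[-0.4357; 0.2789]  nu=[-1.7618]  x^+=[6.3814, 3.2007]  P^+=[1.4665 0.4388; 0.4388 0.6250]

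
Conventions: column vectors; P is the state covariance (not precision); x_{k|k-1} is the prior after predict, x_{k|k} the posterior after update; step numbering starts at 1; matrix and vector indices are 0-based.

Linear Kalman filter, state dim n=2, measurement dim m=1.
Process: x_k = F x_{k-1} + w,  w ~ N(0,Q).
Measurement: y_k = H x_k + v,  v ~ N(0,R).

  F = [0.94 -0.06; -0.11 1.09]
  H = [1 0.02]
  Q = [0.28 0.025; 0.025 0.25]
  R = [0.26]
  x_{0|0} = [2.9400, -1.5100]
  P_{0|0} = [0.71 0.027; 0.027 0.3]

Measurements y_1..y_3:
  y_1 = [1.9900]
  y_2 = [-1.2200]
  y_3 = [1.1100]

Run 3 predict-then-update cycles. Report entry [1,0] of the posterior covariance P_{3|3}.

P_post[1,0] = -0.0512

step 1: x^-=[2.8542, -1.9693]  P^-=[0.9054 -0.0402; -0.0402 0.6085]  S=[1.1640]  K=[0.7771; -0.0241]  nu=[-0.8248]  x^+=[2.2132, -1.9494]  P^+=[0.2024 -0.0184; -0.0184 0.6079]
step 2: x^-=[2.1974, -2.3683]  P^-=[0.4631 -0.0547; -0.0547 0.9791]  S=[0.7213]  K=[0.6405; -0.0487]  nu=[-3.3700]  x^+=[0.0388, -2.2044]  P^+=[0.1672 -0.0322; -0.0322 0.9774]
step 3: x^-=[0.1687, -2.4071]  P^-=[0.4349 -0.0894; -0.0894 1.4210]  S=[0.6919]  K=[0.6260; -0.0882]  nu=[0.9894]  x^+=[0.7881, -2.4943]  P^+=[0.1638 -0.0512; -0.0512 1.4156]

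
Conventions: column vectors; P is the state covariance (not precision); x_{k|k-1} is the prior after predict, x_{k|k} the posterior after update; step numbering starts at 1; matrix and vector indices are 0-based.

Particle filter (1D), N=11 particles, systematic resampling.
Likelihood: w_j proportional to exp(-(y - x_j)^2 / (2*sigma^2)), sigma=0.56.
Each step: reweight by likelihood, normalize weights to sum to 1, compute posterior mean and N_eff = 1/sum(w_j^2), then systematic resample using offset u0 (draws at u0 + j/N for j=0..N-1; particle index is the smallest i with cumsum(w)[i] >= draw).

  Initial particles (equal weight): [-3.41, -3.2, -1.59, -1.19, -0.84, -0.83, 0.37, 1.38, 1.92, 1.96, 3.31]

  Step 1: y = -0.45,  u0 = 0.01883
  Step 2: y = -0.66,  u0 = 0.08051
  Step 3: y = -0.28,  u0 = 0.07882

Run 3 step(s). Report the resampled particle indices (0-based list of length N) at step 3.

resampled_idx = [1, 2, 3, 4, 5, 6, 7, 8, 8, 9, 10]

step 1: w=[0.0000, 0.0000, 0.0510, 0.1691, 0.3177, 0.3216, 0.1386, 0.0019, 0.0001, 0.0000, 0.0000]  mean=-0.7620  Neff=3.9253  idx=[2, 3, 3, 4, 4, 4, 5, 5, 5, 5, 6]
step 2: w=[0.0300, 0.0762, 0.0762, 0.1133, 0.1133, 0.1133, 0.1139, 0.1139, 0.1139, 0.1139, 0.0220]  mean=-0.8847  Neff=9.6697  idx=[1, 2, 3, 4, 5, 6, 6, 7, 8, 9, 10]
step 3: w=[0.0449, 0.0449, 0.1019, 0.1019, 0.1019, 0.1038, 0.1038, 0.1038, 0.1038, 0.1038, 0.0857]  mean=-0.7625  Neff=10.3774  idx=[1, 2, 3, 4, 5, 6, 7, 8, 8, 9, 10]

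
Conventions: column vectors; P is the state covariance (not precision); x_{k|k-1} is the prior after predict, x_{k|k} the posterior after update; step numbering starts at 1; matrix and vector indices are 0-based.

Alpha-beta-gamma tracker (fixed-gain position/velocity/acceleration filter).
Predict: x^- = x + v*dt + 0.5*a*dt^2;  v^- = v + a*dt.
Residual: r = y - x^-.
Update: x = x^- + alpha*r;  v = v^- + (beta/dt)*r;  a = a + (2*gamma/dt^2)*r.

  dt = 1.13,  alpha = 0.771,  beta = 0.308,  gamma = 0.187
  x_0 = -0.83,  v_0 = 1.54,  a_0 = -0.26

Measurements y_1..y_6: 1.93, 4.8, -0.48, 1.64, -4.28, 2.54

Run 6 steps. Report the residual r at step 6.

resid = 11.9153

step 1: x_pred=0.7442  r=1.1858  x^+=1.6585  v^+=1.5694  a^+=0.0873
step 2: x_pred=3.4876  r=1.3124  x^+=4.4995  v^+=2.0258  a^+=0.4717
step 3: x_pred=7.0898  r=-7.5698  x^+=1.2535  v^+=0.4955  a^+=-1.7455
step 4: x_pred=0.6991  r=0.9409  x^+=1.4245  v^+=-1.2203  a^+=-1.4699
step 5: x_pred=-0.8929  r=-3.3871  x^+=-3.5044  v^+=-3.8045  a^+=-2.4619
step 6: x_pred=-9.3753  r=11.9153  x^+=-0.1886  v^+=-3.3388  a^+=1.0280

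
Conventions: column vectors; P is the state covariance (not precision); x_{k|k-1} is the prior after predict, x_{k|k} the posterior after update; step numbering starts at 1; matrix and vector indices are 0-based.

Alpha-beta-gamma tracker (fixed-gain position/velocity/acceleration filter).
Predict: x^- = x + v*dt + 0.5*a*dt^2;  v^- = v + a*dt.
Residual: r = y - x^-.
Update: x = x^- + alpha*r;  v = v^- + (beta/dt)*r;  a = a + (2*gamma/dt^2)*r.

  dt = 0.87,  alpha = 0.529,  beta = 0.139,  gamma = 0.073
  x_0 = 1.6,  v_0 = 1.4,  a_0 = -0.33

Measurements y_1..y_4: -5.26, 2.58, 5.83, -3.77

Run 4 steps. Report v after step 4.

v_post = -1.3056

step 1: x_pred=2.6931  r=-7.9531  x^+=-1.5141  v^+=-0.1578  a^+=-1.8641
step 2: x_pred=-2.3568  r=4.9368  x^+=0.2548  v^+=-0.9908  a^+=-0.9118
step 3: x_pred=-0.9523  r=6.7823  x^+=2.6355  v^+=-0.7005  a^+=0.3964
step 4: x_pred=2.1762  r=-5.9462  x^+=-0.9694  v^+=-1.3056  a^+=-0.7505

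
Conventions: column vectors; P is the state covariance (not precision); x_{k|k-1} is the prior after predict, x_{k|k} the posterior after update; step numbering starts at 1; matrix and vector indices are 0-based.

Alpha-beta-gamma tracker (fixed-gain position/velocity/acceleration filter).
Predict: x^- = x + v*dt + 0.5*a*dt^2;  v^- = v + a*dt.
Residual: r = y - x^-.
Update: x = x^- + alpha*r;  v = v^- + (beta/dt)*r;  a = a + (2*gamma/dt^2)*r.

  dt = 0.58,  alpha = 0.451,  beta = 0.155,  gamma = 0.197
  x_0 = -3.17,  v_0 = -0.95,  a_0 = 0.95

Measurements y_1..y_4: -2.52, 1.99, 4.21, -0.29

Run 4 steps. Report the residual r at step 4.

resid = -9.4042

step 1: x_pred=-3.5612  r=1.0412  x^+=-3.0916  v^+=-0.1207  a^+=2.1695
step 2: x_pred=-2.7967  r=4.7867  x^+=-0.6379  v^+=2.4168  a^+=7.7758
step 3: x_pred=2.0717  r=2.1383  x^+=3.0361  v^+=7.4982  a^+=10.2803
step 4: x_pred=9.1142  r=-9.4042  x^+=4.8729  v^+=10.9476  a^+=-0.7341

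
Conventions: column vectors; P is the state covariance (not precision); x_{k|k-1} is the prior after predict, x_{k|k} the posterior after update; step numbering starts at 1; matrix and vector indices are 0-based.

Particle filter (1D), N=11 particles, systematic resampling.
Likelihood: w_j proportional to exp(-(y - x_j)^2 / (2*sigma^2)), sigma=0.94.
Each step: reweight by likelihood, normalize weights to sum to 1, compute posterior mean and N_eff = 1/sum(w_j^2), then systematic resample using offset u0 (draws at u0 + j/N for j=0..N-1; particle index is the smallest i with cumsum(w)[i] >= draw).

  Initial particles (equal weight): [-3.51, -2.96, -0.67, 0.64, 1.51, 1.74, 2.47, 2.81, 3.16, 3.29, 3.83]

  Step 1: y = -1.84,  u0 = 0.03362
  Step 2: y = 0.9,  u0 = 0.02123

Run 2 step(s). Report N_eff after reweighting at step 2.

N_eff = 4.0091

step 1: w=[0.1731, 0.4124, 0.3866, 0.0258, 0.0015, 0.0006, 0.0000, 0.0000, 0.0000, 0.0000, 0.0000]  mean=-2.0675  Neff=2.8558  idx=[0, 0, 1, 1, 1, 1, 1, 2, 2, 2, 2]
step 2: w=[0.0000, 0.0000, 0.0002, 0.0002, 0.0002, 0.0002, 0.0002, 0.2497, 0.2497, 0.2497, 0.2497]  mean=-0.6726  Neff=4.0091  idx=[7, 7, 7, 8, 8, 8, 9, 9, 9, 10, 10]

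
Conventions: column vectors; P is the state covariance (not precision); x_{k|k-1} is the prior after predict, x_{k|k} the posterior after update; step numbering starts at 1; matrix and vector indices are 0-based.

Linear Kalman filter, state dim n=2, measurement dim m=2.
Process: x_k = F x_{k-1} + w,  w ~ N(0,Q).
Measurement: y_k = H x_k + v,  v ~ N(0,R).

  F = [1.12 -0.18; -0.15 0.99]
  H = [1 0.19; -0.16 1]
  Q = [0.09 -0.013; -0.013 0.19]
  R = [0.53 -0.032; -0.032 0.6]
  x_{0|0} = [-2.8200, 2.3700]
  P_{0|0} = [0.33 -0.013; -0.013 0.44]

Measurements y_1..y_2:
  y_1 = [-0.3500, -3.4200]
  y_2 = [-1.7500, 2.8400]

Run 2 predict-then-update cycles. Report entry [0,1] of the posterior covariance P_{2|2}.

step 1: x^-=[-3.5850, 2.7693]  P^-=[0.5234 -0.1616; -0.1616 0.6325]  S=[1.0149 -0.1523; -0.1523 1.2976]  K=[0.4653 -0.1345; 0.0359 0.5116]  nu=[2.7088, -6.7629]  x^+=[-1.4150, -0.5932]  P^+=[0.2612 -0.0538; -0.0538 0.2972]
step 2: x^-=[-1.4780, -0.3750]  P^-=[0.4489 -0.1709; -0.1709 0.5031]  S=[0.9321 -0.1740; -0.1740 1.1693]  K=[0.4197 -0.1452; 0.0040 0.4543]  nu=[-0.2007, 2.9785]  x^+=[-1.9946, 0.9772]  P^+=[0.2389 -0.0623; -0.0623 0.2625]

P_post[0,1] = -0.0623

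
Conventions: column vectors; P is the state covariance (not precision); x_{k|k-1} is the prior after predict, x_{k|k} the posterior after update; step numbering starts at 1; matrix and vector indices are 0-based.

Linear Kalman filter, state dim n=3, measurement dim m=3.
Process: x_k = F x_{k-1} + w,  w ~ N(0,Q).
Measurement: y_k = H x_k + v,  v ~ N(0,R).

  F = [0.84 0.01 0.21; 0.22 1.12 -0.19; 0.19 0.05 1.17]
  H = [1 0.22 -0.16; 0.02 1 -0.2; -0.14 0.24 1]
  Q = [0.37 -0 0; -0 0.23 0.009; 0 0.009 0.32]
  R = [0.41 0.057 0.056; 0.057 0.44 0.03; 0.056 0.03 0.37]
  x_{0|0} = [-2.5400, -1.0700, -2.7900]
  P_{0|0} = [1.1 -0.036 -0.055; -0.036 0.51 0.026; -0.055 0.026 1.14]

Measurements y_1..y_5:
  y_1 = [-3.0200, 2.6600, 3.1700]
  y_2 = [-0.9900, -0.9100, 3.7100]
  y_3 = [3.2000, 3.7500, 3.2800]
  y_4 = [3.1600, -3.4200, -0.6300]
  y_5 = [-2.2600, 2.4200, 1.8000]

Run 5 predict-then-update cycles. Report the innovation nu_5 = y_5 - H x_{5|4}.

step 1: x^-=[-2.7302, -1.2271, -3.8004]  P^-=[1.1766 0.1419 0.3987; 0.1419 0.9399 -0.1563; 0.3987 -0.1563 1.8994]  S=[1.6266 0.4415 0.0459; 0.4415 1.5214 -0.2764; 0.0459 -0.2764 2.1505]  K=[0.7392 -0.1417 0.0906; 0.0519 0.6442 0.1047; 0.0744 -0.2216 0.8098]  nu=[-0.6279, 3.1816, 6.8827]  x^+=[-3.0216, 1.5103, 1.0212]  P^+=[0.3187 -0.0008 0.1155; -0.0008 0.2879 -0.0082; 0.1155 -0.0082 0.3153]
step 2: x^-=[-2.3086, 0.8328, 0.6962]  P^-=[0.6495 0.0338 0.2464; 0.0338 0.6114 -0.0170; 0.2464 -0.0170 0.8142]  S=[1.0472 0.2179 0.1230; 0.2179 1.0904 0.0032; 0.1230 0.0032 1.1527]  K=[0.6063 -0.1237 0.0775; 0.0353 0.5571 0.1032; 0.0656 -0.1754 0.6663]  nu=[1.2467, -1.5574, 2.4907]  x^+=[-1.1669, 0.2661, 2.7109]  P^+=[0.2621 -0.0035 0.0965; -0.0035 0.2496 -0.0035; 0.0965 -0.0035 0.2593]
step 3: x^-=[-0.4082, -0.4737, 2.9633]  P^-=[0.6004 0.0258 0.2041; 0.0258 0.5569 -0.0077; 0.2041 -0.0077 0.7275]  S=[1.0025 0.2009 0.0976; 0.2009 1.0287 0.0154; 0.0976 0.0154 1.0787]  K=[0.5894 -0.1189 0.0654; 0.0319 0.5356 0.1028; 0.0563 -0.1656 0.6434]  nu=[4.1866, 4.8246, 0.3732]  x^+=[1.5099, 2.2821, 2.6401]  P^+=[0.2538 -0.0038 0.0901; -0.0038 0.2402 -0.0023; 0.0901 -0.0023 0.2494]
step 4: x^-=[1.8455, 2.3864, 3.4899]  P^-=[0.5918 0.0253 0.1938; 0.0253 0.5441 -0.0063; 0.1938 -0.0063 0.7109]  S=[0.9959 0.1986 0.0904; 0.1986 1.0148 0.0167; 0.0904 0.0167 1.0649]  K=[0.5865 -0.1174 0.0619; 0.0316 0.5301 0.1024; 0.0536 -0.1635 0.6387]  nu=[1.3478, -5.1454, -4.4343]  x^+=[2.9655, -0.7526, 1.5710]  P^+=[0.2522 -0.0037 0.0884; -0.0037 0.2378 -0.0020; 0.0884 -0.0020 0.2473]
step 5: x^-=[2.8134, -0.4890, 2.3639]  P^-=[0.5900 0.0254 0.1914; 0.0254 0.5410 -0.0060; 0.1914 -0.0060 0.7072]  S=[0.9947 0.1983 0.0887; 0.1983 1.0114 0.0168; 0.0887 0.0168 1.0618]  K=[0.5859 -0.1170 0.0611; 0.0316 0.5287 0.1023; 0.0529 -0.1630 0.6376]  nu=[-4.5876, 3.3255, -0.0526]  x^+=[-0.2665, 1.1187, 1.5455]  P^+=[0.2519 -0.0037 0.0880; -0.0037 0.2372 -0.0020; 0.0880 -0.0020 0.2468]

innov = [-4.5876, 3.3255, -0.0526]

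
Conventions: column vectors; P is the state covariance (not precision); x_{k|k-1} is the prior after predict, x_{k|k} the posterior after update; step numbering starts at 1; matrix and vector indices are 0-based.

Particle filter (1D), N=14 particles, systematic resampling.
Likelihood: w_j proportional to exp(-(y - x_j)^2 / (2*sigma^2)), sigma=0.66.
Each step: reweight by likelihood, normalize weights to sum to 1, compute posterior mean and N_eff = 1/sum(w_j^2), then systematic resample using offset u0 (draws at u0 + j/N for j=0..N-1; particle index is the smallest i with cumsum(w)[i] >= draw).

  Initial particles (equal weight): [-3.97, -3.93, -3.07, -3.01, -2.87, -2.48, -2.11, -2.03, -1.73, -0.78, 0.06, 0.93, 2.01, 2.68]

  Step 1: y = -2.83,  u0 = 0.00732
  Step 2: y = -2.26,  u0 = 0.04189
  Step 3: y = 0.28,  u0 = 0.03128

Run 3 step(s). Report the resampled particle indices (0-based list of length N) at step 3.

resampled_idx = [7, 9, 9, 10, 10, 11, 11, 12, 12, 12, 12, 13, 13, 13]

step 1: w=[0.0407, 0.0451, 0.1693, 0.1742, 0.1805, 0.1571, 0.0997, 0.0868, 0.0451, 0.0015, 0.0000, 0.0000, 0.0000, 0.0000]  mean=-2.7564  Neff=7.1690  idx=[0, 1, 2, 2, 3, 3, 4, 4, 4, 5, 5, 6, 6, 7]
step 2: w=[0.0040, 0.0046, 0.0535, 0.0535, 0.0595, 0.0595, 0.0741, 0.0741, 0.0741, 0.1074, 0.1074, 0.1107, 0.1107, 0.1069]  mean=-2.5755  Neff=11.3223  idx=[2, 3, 5, 6, 7, 8, 9, 9, 10, 11, 11, 12, 13, 13]
step 3: w=[0.0003, 0.0003, 0.0004, 0.0012, 0.0012, 0.0012, 0.0174, 0.0174, 0.0174, 0.1551, 0.1551, 0.1551, 0.2388, 0.2388]  mean=-2.0949  Neff=5.3418  idx=[7, 9, 9, 10, 10, 11, 11, 12, 12, 12, 12, 13, 13, 13]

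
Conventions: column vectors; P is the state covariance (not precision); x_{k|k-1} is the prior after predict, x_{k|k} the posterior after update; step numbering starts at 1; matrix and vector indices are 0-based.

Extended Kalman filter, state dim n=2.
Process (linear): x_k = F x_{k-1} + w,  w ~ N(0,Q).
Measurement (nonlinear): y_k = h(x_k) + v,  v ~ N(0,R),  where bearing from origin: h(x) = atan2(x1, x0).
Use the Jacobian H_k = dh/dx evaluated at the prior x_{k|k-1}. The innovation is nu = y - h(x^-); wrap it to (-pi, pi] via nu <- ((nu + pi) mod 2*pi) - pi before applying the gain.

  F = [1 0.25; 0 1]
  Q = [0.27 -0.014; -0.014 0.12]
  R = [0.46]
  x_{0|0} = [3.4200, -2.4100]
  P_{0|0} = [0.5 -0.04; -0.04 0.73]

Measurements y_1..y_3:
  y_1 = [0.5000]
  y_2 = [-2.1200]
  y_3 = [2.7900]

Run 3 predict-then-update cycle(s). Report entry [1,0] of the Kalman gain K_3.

K[1,0] = 0.3669

step 1: x^-=[2.8175, -2.4100]  P^-=[0.7956 0.1285; 0.1285 0.8500]  H_jac=[0.1753 0.2050]  S=[0.5294]  K=[0.3132; 0.3716]  nu=[1.2076]  x^+=[3.1958, -1.9612]  P^+=[0.7437 0.0669; 0.0669 0.7769]
step 2: x^-=[2.7055, -1.9612]  P^-=[1.0957 0.2471; 0.2471 0.8969]  H_jac=[0.1756 0.2423]  S=[0.5675]  K=[0.4446; 0.4594]  nu=[-1.4928]  x^+=[2.0418, -2.6470]  P^+=[0.9835 0.1312; 0.1312 0.7771]
step 3: x^-=[1.3800, -2.6470]  P^-=[1.3676 0.3115; 0.3115 0.8971]  H_jac=[0.2970 0.1549]  S=[0.6308]  K=[0.7204; 0.3669]  nu=[-2.4030]  x^+=[-0.3512, -3.5286]  P^+=[1.0402 0.1447; 0.1447 0.8122]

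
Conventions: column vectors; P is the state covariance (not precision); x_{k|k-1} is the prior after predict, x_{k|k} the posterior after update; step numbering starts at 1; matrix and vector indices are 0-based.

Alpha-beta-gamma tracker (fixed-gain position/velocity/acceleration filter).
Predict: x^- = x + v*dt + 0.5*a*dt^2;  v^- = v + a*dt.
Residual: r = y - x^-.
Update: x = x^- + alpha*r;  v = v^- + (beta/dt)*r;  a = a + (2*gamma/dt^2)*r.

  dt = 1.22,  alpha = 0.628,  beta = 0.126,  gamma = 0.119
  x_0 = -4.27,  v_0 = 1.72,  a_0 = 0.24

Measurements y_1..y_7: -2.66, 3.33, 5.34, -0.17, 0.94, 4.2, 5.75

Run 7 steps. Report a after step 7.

a_post = -0.9648

step 1: x_pred=-1.9930  r=-0.6670  x^+=-2.4119  v^+=1.9439  a^+=0.1333
step 2: x_pred=0.0589  r=3.2711  x^+=2.1132  v^+=2.4444  a^+=0.6564
step 3: x_pred=5.5838  r=-0.2438  x^+=5.4307  v^+=3.2200  a^+=0.6174
step 4: x_pred=9.8186  r=-9.9886  x^+=3.5458  v^+=2.9417  a^+=-0.9798
step 5: x_pred=6.4054  r=-5.4654  x^+=2.9731  v^+=1.1818  a^+=-1.8538
step 6: x_pred=3.0354  r=1.1646  x^+=3.7668  v^+=-0.9595  a^+=-1.6675
step 7: x_pred=1.3553  r=4.3947  x^+=4.1152  v^+=-2.5400  a^+=-0.9648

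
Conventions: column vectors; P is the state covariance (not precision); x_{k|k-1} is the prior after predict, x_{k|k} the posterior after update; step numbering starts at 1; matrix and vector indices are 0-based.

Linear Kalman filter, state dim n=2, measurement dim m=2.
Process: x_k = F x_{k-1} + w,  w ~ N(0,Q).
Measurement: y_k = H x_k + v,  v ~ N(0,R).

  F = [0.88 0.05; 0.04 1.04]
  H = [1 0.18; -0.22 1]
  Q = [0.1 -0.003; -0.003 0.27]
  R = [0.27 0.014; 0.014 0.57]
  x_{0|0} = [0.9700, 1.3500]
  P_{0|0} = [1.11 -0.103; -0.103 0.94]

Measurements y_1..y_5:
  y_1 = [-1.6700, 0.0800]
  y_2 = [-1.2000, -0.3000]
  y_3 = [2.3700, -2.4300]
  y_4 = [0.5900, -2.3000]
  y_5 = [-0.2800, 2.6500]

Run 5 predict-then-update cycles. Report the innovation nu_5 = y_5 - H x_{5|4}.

innov = [-0.5215, 4.3125]

step 1: x^-=[0.9211, 1.4428]  P^-=[0.9529 -0.0095; -0.0095 1.2799]  S=[1.2609 0.0256; 0.0256 1.9002]  K=[0.7569 -0.1255; 0.1615 0.6725]  nu=[-2.8508, -1.1602]  x^+=[-1.0910, 0.2022]  P^+=[0.2054 -0.0158; -0.0158 0.3821]
step 2: x^-=[-0.9500, 0.1666]  P^-=[0.2587 0.0096; 0.0096 0.6823]  S=[0.5542 0.0892; 0.0892 1.2606]  K=[0.4813 -0.0715; 0.1539 0.5287]  nu=[-0.2800, -0.6756]  x^+=[-1.0364, -0.2337]  P^+=[0.1299 -0.0055; -0.0055 0.3023]
step 3: x^-=[-0.9237, -0.2845]  P^-=[0.2009 0.0123; 0.0123 0.5967]  S=[0.4947 0.0890; 0.0890 1.1710]  K=[0.4213 -0.0593; 0.1528 0.4956]  nu=[3.3449, -2.3488]  x^+=[0.6246, -0.9375]  P^+=[0.1134 -0.0029; -0.0029 0.2840]
step 4: x^-=[0.5028, -0.9500]  P^-=[0.1883 0.0131; 0.0131 0.5771]  S=[0.4817 0.0890; 0.0890 1.1505]  K=[0.4062 -0.0561; 0.1527 0.4873]  nu=[0.2582, -1.2393]  x^+=[0.6772, -1.5146]  P^+=[0.1093 -0.0022; -0.0022 0.2794]
step 5: x^-=[0.5202, -1.5480]  P^-=[0.1851 0.0133; 0.0133 0.5722]  S=[0.4785 0.0891; 0.0891 1.1453]  K=[0.4022 -0.0552; 0.1528 0.4852]  nu=[-0.5215, 4.3125]  x^+=[0.0724, 0.4645]  P^+=[0.1082 -0.0020; -0.0020 0.2782]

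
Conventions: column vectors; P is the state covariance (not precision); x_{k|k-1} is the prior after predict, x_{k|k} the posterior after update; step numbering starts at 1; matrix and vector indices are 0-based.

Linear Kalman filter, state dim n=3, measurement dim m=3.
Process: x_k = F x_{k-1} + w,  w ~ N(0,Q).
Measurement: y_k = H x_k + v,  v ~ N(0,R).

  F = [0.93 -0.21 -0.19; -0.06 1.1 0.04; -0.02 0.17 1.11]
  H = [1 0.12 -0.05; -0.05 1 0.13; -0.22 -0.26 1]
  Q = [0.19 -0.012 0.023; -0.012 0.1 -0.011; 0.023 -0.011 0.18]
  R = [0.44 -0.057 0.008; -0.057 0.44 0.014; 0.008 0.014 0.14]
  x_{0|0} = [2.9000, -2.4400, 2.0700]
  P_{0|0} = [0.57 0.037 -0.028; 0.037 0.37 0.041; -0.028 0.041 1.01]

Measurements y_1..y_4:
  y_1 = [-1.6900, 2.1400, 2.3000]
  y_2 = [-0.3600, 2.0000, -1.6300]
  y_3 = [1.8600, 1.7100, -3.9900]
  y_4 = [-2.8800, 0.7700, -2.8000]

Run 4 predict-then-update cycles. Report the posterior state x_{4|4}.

step 1: x^-=[2.8161, -2.7752, 1.8249]  P^-=[0.7345 -0.1089 -0.2477; -0.1089 0.5502 0.1548; -0.2477 0.1548 1.4518]  S=[1.1828 -0.1835 -0.4420; -0.1835 1.0709 0.2593; -0.4420 0.2593 1.6806]  K=[0.5887 -0.0496 -0.0642; 0.0214 0.5556 -0.0589; 0.0933 0.1362 0.8759]  nu=[-4.0818, 4.8188, 0.3731]  x^+=[0.1501, -0.2074, 2.4271]  P^+=[0.2692 -0.0482 0.0417; -0.0482 0.2335 0.0498; 0.0417 0.0498 0.1474]
step 2: x^-=[-0.2780, -0.1401, 2.6558]  P^-=[0.4465 -0.1409 0.0007; -0.1409 0.3943 0.0994; 0.0007 0.0994 0.3857]  S=[0.8581 -0.1778 -0.0675; -0.1778 0.8819 0.0917; -0.0675 0.0917 0.5059]  K=[0.4800 -0.0839 -0.0411; -0.0201 0.4691 -0.0326; 0.0704 0.1109 0.7004]  nu=[0.0676, 1.7809, -4.3834]  x^+=[-0.2148, 0.8368, -0.2120]  P^+=[0.2241 -0.0577 0.0312; -0.0577 0.1989 0.0409; 0.0312 0.0409 0.1177]
step 3: x^-=[-0.3352, 0.9249, -0.0887]  P^-=[0.4116 -0.1385 -0.0009; -0.1385 0.3527 0.0816; -0.0009 0.0816 0.3452]  S=[0.8235 -0.1781 -0.0613; -0.1781 0.8347 0.0793; -0.0613 0.0793 0.4711]  K=[0.4573 -0.0890 -0.0434; -0.0290 0.4407 -0.0347; 0.0620 0.1003 0.6794]  nu=[2.0798, 0.7799, -3.7346]  x^+=[0.7083, 1.3380, -2.4186]  P^+=[0.2144 -0.0588 0.0282; -0.0588 0.1873 0.0369; 0.0282 0.0369 0.1128]
step 4: x^-=[0.8373, 1.3325, -2.4714]  P^-=[0.4037 -0.1356 -0.0015; -0.1356 0.3385 0.0745; -0.0015 0.0745 0.3375]  S=[0.8161 -0.1763 -0.0611; -0.1763 0.8182 0.0745; -0.0611 0.0745 0.4664]  K=[0.4522 -0.0891 -0.0447; -0.0307 0.4307 -0.0378; 0.0597 0.0962 0.6754]  nu=[-4.0008, -0.1994, 0.2020]  x^+=[-0.9631, 1.3620, -2.5929]  P^+=[0.2121 -0.0586 0.0275; -0.0586 0.1832 0.0352; 0.0275 0.0352 0.1116]

x_post = [-0.9631, 1.3620, -2.5929]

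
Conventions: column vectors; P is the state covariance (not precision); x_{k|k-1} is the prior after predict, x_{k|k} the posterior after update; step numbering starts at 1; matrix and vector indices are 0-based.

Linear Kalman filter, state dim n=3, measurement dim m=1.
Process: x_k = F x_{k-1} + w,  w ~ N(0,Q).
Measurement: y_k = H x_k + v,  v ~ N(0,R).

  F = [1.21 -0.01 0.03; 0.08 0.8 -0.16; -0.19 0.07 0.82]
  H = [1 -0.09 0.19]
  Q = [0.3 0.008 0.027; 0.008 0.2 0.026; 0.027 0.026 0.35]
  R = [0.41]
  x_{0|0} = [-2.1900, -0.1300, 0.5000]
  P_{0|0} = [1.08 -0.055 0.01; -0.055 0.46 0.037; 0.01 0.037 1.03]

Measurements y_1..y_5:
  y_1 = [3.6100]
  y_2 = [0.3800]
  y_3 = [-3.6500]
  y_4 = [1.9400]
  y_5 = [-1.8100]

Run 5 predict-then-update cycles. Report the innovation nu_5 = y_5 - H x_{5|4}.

step 1: x^-=[-2.6336, -0.3592, 0.8170]  P^-=[1.8842 0.0498 -0.1914; 0.0498 0.5109 -0.0669; -0.1914 -0.0669 1.0864]  S=[2.2582]  K=[0.8163; -0.0040; 0.0093]  nu=[6.0560]  x^+=[2.3100, -0.3832, 0.8734]  P^+=[0.3795 0.0571 -0.2086; 0.0571 0.5109 -0.0668; -0.2086 -0.0668 1.0862]
step 2: x^-=[2.8252, -0.2615, 0.2505]  P^-=[0.8401 0.1288 -0.2343; 0.1288 0.5870 -0.1651; -0.2343 -0.1651 1.1524]  S=[1.1899]  K=[0.6589; 0.0375; -0.0004]  nu=[-2.5163]  x^+=[1.1672, -0.3558, 0.2515]  P^+=[0.3235 0.0994 -0.2340; 0.0994 0.5853 -0.1651; -0.2340 -0.1651 1.1524]
step 3: x^-=[1.4235, -0.2315, -0.0405]  P^-=[0.7555 0.1658 -0.2406; 0.1658 0.6671 -0.2408; -0.2406 -0.2408 1.1907]  S=[1.1008]  K=[0.6312; 0.0545; 0.0066]  nu=[-5.0866]  x^+=[-1.7872, -0.5085, -0.0740]  P^+=[0.3169 0.1279 -0.2452; 0.1279 0.6639 -0.2412; -0.2452 -0.2412 1.1907]
step 4: x^-=[-2.1597, -0.5380, 0.2433]  P^-=[0.7444 0.1921 -0.2464; 0.1921 0.7418 -0.2957; -0.2464 -0.2957 1.2106]  S=[1.0860]  K=[0.6264; 0.0637; 0.0094]  nu=[4.0051]  x^+=[0.3491, -0.2830, 0.2810]  P^+=[0.3182 0.1488 -0.2528; 0.1488 0.7374 -0.2963; -0.2528 -0.2963 1.2105]
step 5: x^-=[0.4336, -0.2434, 0.1443]  P^-=[0.7453 0.2117 -0.2516; 0.2117 0.8063 -0.3335; -0.2516 -0.3335 1.2199]  S=[1.0836]  K=[0.6261; 0.0700; 0.0094]  nu=[-2.2930]  x^+=[-1.0021, -0.4038, 0.1227]  P^+=[0.3205 0.1643 -0.2580; 0.1643 0.8010 -0.3342; -0.2580 -0.3342 1.2198]

innov = [-2.2930]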